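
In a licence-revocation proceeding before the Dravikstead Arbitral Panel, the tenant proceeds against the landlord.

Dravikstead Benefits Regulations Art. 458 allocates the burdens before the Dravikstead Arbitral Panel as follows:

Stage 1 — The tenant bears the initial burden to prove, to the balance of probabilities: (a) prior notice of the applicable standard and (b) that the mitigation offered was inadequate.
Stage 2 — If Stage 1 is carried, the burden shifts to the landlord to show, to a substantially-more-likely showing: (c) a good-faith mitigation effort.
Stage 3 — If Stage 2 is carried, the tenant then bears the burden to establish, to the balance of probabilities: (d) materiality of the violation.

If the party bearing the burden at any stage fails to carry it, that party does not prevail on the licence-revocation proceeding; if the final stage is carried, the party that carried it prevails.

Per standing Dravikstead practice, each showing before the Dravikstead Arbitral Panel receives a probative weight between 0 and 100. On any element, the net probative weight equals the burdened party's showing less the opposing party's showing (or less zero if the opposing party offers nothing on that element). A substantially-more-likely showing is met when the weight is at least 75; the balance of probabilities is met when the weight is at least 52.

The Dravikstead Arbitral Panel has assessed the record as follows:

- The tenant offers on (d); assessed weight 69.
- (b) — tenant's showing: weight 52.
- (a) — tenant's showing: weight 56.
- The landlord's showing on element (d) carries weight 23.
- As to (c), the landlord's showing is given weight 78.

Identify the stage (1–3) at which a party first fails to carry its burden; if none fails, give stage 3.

Stage 1 (tenant, the balance of probabilities, weight is at least 52): (a) 56 ≥ 52 — meets; (b) 52 ≥ 52 — meets.
  Stage 1 carried; the burden shifts to the landlord.
Stage 2 (landlord, a substantially-more-likely showing, weight is at least 75): (c) 78 ≥ 75 — meets.
  Stage 2 carried; the burden shifts to the tenant.
Stage 3 (tenant, the balance of probabilities, weight is at least 52): (d) net 69−23=46 < 52 — fails.
  Stage 3 not carried; the tenant fails its burden.
So the landlord prevails.

stage 3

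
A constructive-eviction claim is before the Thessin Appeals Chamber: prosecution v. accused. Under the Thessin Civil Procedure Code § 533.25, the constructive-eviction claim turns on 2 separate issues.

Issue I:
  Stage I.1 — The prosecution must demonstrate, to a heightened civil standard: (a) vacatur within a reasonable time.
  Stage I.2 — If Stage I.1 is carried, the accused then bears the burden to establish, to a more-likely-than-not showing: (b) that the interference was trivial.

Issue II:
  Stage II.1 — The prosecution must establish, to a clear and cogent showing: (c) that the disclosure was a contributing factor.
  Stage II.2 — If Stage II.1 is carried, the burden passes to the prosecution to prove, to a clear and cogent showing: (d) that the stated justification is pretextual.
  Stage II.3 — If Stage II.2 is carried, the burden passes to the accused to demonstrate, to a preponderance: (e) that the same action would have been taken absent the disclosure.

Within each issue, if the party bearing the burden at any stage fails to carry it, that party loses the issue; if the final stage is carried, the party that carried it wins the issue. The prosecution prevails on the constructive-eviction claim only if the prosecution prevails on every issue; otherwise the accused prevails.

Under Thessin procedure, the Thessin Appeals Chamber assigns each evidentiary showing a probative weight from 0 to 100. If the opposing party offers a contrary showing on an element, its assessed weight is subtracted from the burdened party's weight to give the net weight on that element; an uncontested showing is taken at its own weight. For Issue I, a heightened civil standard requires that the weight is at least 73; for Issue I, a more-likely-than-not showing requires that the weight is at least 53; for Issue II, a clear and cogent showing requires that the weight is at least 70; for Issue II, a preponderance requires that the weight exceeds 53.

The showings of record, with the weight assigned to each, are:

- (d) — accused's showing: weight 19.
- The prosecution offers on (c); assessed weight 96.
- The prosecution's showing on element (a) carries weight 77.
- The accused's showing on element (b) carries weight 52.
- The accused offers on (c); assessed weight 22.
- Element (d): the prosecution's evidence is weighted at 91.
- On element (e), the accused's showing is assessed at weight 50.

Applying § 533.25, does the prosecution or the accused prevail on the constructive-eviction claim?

— Issue I —
Stage I.1 (prosecution, a heightened civil standard, weight is at least 73): (a) 77 ≥ 73 — meets.
  The prosecution carries Stage I.1; the accused now bears the burden.
Stage I.2 (accused, a more-likely-than-not showing, weight is at least 53): (b) 52 < 53 — fails.
  Not every element is met, so the accused fails to carry Stage I.2.
The prosecution prevails on this issue.
— Issue II —
Stage II.1 (prosecution, a clear and cogent showing, weight is at least 70): (c) net 96−22=74 ≥ 70 — meets.
  All elements met. The prosecution retains the burden for Stage II.2.
Stage II.2 (prosecution, a clear and cogent showing, weight is at least 70): (d) net 91−19=72 ≥ 70 — meets.
  Stage II.2 carried; the burden shifts to the accused.
Stage II.3 (accused, a preponderance, weight exceeds 53): (e) 50 ≤ 53 — fails.
  The accused does not carry Stage II.3.
The prosecution prevails on this issue.
Per-issue: Issue I → prosecution; Issue II → prosecution. The prosecution must prevail on every issue; overall, the prosecution prevails.

prosecution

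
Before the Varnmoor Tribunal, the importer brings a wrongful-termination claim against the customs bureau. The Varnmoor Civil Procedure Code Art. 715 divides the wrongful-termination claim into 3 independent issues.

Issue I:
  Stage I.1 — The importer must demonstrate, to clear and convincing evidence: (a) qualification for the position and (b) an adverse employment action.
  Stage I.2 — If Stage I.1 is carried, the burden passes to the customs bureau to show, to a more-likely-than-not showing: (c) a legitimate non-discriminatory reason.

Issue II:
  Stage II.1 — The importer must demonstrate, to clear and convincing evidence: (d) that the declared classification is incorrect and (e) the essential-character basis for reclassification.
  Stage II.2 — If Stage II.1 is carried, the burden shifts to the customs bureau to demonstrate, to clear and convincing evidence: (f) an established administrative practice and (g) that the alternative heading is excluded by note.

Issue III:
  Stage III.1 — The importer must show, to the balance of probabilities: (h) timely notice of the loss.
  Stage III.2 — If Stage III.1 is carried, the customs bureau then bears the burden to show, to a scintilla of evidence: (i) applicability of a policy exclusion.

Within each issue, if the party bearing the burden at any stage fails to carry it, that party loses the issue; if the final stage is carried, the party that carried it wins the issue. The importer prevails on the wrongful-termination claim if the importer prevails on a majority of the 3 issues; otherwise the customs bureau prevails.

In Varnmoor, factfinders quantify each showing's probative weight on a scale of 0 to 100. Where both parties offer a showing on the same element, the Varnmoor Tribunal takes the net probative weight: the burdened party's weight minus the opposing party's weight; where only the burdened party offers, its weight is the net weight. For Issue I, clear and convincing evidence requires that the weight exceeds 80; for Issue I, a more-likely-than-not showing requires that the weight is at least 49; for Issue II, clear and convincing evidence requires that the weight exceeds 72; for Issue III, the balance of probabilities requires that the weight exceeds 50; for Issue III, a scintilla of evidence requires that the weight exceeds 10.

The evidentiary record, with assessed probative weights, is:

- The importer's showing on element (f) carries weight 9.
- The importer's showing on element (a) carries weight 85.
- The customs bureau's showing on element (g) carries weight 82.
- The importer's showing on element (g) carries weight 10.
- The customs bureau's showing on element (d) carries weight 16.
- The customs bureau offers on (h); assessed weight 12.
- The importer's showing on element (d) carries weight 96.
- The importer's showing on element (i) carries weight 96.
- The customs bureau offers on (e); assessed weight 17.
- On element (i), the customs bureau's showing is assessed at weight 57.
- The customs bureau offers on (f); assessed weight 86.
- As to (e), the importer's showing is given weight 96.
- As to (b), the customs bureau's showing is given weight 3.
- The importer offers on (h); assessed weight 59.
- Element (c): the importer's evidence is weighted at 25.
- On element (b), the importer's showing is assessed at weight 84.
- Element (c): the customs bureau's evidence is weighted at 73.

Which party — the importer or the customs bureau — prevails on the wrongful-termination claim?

importer

— Issue I —
Stage I.1 (importer, clear and convincing evidence, weight exceeds 80): (a) 85 > 80 — meets; (b) net 84−3=81 > 80 — meets.
  All elements met. The burden passes to the customs bureau.
Stage I.2 (customs bureau, a more-likely-than-not showing, weight is at least 49): (c) net 73−25=48 < 49 — fails.
  The customs bureau does not carry Stage I.2.
The importer prevails on this issue.
— Issue II —
Stage II.1 — burden on importer; standard: clear and convincing evidence (weight exceeds 72).
    (d): 96 − 16 = 80 > 72 [met]
    (e): 96 − 17 = 79 > 72 [met]
  All elements met. The burden passes to the customs bureau.
Stage II.2 — burden on customs bureau; standard: clear and convincing evidence (weight exceeds 72).
    (f): 86 − 9 = 77 > 72 [met]
    (g): 82 − 10 = 72 ≤ 72 [not met]
  Stage II.2 not carried; the customs bureau fails its burden.
The importer prevails on this issue.
— Issue III —
Stage III.1 — burden on importer; standard: the balance of probabilities (weight exceeds 50).
    (h): 59 − 12 = 47 ≤ 50 [not met]
  Stage III.1 not carried; the importer fails its burden.
The customs bureau prevails on this issue.
Per-issue: Issue I → importer; Issue II → importer; Issue III → customs bureau. The importer must prevail on a majority of issues; overall, the importer prevails.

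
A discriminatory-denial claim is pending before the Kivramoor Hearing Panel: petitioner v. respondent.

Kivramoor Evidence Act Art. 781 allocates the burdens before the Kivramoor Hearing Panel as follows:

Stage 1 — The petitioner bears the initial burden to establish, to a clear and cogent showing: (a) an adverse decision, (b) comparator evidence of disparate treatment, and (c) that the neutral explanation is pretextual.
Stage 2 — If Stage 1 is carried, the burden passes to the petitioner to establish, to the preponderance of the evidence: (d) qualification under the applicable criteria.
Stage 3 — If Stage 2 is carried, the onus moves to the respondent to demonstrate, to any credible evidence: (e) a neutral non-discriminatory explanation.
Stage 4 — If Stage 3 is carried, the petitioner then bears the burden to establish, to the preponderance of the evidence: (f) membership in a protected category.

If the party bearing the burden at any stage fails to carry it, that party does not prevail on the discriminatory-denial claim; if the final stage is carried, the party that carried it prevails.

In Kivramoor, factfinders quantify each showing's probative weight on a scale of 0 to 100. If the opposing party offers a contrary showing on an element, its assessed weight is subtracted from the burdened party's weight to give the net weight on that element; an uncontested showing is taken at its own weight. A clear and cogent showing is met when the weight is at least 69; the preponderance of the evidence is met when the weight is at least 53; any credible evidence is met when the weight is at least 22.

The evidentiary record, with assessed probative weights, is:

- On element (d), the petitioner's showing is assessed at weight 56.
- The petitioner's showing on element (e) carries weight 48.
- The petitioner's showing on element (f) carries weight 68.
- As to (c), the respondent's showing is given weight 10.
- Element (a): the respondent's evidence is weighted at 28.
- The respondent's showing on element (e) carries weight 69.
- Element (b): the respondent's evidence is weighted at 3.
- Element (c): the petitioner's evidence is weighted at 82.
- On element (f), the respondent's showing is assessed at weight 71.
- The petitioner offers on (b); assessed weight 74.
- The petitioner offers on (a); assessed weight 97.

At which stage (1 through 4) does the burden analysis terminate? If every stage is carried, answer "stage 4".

stage 3

At Stage 1 the petitioner must meet a clear and cogent showing (weight is at least 69): on (a) the weight is 97 less the opposing 28 gives net 69, ≥ 69, so (a) meets the standard; on (b) the weight is 74 less the opposing 3 gives net 71, which does reach 69, so (b) meets the standard; on (c) the weight is 82 less the opposing 10 gives net 72, which does reach 69, so (c) meets the standard.
  Stage 1 carried; the burden remains with the petitioner.
At Stage 2 the petitioner must meet the preponderance of the evidence (weight is at least 53): on (d) the weight is 56, which does reach 53, so (d) meets the standard.
  Stage 2 is satisfied; the onus moves to the respondent.
At Stage 3 the respondent must meet any credible evidence (weight is at least 22): on (e) the weight is 69 less the opposing 48 gives net 21, which does not reach 22, so (e) does not meet the standard.
  Stage 3 not carried; the respondent fails its burden.
So the petitioner prevails.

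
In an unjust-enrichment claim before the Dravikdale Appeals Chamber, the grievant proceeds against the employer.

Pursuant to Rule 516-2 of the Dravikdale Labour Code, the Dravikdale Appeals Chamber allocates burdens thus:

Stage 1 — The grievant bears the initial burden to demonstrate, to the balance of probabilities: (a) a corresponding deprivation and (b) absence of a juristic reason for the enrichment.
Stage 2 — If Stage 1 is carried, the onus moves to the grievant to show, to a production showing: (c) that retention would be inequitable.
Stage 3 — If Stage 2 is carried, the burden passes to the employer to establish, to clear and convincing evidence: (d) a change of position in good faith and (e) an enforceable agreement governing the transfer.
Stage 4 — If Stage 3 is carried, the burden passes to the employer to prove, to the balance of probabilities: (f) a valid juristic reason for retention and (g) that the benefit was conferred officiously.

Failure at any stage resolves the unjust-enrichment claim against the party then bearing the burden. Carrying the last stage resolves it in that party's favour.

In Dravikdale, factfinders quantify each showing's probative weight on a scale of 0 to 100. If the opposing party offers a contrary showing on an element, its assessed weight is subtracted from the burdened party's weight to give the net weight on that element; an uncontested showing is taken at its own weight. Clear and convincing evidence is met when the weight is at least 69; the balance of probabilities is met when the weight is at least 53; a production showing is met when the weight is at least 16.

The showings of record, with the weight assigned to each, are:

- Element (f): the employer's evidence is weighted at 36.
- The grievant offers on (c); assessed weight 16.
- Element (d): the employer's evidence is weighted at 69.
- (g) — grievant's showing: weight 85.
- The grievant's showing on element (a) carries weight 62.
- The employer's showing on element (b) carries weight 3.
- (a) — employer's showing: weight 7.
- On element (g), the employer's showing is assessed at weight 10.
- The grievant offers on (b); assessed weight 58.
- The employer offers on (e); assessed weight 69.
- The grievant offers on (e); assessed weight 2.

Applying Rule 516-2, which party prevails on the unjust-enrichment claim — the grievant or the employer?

grievant

Stage 1 — burden on grievant; standard: the balance of probabilities (weight is at least 53).
    (a): 62 − 7 = 55 ≥ 53 [met]
    (b): 58 − 3 = 55 ≥ 53 [met]
  Stage 1 is satisfied; the grievant continues to bear the burden.
Stage 2 — burden on grievant; standard: a production showing (weight is at least 16).
    (c): 16 ≥ 16 [met]
  Stage 2 is satisfied; the onus moves to the employer.
Stage 3 — burden on employer; standard: clear and convincing evidence (weight is at least 69).
    (d): 69 ≥ 69 [met]
    (e): 69 − 2 = 67 < 69 [not met]
  The employer does not carry Stage 3.
The analysis ends at Stage 3; the grievant prevails.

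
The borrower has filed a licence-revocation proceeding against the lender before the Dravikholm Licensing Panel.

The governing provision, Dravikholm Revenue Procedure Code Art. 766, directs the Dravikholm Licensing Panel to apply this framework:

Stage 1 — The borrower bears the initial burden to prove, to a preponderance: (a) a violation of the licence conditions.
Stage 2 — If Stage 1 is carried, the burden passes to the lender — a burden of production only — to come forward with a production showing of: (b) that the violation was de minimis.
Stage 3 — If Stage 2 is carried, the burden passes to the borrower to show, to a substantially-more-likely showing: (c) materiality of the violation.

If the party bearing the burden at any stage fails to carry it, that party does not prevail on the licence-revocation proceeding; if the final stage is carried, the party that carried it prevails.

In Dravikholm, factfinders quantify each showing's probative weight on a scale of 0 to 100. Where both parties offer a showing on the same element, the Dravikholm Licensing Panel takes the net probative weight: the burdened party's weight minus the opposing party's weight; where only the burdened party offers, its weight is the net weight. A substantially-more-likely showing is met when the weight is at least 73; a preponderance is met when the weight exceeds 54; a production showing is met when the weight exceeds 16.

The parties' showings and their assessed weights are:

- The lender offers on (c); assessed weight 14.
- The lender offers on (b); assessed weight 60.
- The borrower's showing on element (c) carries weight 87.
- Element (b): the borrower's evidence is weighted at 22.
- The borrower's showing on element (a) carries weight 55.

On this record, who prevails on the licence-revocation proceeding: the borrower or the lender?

borrower

Stage 1 — burden on borrower; standard: a preponderance (weight exceeds 54).
    (a): 55 > 54 [met]
  All elements met. The burden passes to the lender.
Stage 2 — burden on lender; standard: a production showing (weight exceeds 16).
    (b): 60 − 22 = 38 > 16 [met]
  Stage 2 carried; the burden shifts to the borrower.
Stage 3 — burden on borrower; standard: a substantially-more-likely showing (weight is at least 73).
    (c): 87 − 14 = 73 ≥ 73 [met]
  All elements met at the final stage.
With every stage satisfied, the borrower prevails.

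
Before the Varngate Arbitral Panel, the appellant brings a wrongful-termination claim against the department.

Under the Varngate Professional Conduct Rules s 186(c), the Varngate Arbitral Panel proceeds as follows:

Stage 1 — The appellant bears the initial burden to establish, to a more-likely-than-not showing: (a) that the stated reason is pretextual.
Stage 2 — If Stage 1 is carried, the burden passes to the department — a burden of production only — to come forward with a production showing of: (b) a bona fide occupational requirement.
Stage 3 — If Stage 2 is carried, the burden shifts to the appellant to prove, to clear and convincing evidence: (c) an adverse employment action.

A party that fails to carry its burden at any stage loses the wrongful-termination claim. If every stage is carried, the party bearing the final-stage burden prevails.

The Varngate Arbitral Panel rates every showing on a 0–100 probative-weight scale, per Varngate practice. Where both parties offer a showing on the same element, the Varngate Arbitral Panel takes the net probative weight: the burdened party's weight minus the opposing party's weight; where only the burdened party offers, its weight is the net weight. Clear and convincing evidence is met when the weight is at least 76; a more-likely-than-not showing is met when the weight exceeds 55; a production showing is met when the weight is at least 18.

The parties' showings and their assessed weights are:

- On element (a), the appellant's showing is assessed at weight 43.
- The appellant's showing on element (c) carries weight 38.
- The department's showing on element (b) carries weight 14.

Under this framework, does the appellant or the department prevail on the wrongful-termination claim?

Stage 1 (appellant, a more-likely-than-not showing, weight exceeds 55): (a) 43 ≤ 55 — fails.
  Stage 1 not carried; the appellant fails its burden.
The analysis ends at Stage 1; the department prevails.

department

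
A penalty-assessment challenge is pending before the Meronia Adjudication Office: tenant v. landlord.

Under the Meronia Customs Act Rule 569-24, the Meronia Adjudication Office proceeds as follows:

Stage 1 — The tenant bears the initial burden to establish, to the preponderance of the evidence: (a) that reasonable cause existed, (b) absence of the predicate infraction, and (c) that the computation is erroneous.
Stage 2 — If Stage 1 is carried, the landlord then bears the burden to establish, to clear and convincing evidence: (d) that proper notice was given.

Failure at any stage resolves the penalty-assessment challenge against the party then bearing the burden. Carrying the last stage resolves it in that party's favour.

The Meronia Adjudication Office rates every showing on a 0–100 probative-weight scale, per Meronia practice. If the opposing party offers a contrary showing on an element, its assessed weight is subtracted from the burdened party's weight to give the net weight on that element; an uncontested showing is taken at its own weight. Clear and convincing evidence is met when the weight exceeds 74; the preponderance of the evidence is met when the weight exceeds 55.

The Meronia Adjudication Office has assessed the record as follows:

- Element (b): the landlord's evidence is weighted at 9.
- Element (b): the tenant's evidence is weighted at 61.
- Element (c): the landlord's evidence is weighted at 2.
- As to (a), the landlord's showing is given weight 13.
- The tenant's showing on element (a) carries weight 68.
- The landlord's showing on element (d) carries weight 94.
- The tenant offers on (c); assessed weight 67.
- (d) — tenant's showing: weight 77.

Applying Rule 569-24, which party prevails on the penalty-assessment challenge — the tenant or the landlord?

Stage 1 — burden on tenant; standard: the preponderance of the evidence (weight exceeds 55).
    (a): 68 − 13 = 55 ≤ 55 [not met]
    (b): 61 − 9 = 52 ≤ 55 [not met]
    (c): 67 − 2 = 65 > 55 [met]
  Not every element is met, so the tenant fails to carry Stage 1.
The analysis ends at Stage 1; the landlord prevails.

landlord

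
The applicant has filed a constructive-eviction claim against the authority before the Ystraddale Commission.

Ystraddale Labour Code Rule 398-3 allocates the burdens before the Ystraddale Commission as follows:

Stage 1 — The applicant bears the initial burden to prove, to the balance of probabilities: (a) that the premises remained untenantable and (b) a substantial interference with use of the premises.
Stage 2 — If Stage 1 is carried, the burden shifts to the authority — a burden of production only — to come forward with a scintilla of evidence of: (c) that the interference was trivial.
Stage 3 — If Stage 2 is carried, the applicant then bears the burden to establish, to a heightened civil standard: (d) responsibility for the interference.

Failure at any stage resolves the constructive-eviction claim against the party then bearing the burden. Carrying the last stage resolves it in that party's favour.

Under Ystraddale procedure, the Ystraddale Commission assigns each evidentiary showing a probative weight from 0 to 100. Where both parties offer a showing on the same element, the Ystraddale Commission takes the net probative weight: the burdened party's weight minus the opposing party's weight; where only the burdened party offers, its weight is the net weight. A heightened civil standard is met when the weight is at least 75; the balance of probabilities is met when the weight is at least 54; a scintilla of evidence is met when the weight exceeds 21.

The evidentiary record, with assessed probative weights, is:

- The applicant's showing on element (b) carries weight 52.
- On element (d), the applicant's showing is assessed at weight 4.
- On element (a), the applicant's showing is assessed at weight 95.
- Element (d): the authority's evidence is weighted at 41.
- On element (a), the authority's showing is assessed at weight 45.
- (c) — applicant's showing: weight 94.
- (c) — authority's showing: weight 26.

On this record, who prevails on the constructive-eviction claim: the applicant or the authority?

Stage 1 — burden on applicant; standard: the balance of probabilities (weight is at least 54).
    (a): 95 − 45 = 50 < 54 [not met]
    (b): 52 < 54 [not met]
  Not every element is met, so the applicant fails to carry Stage 1.
The analysis ends at Stage 1; the authority prevails.

authority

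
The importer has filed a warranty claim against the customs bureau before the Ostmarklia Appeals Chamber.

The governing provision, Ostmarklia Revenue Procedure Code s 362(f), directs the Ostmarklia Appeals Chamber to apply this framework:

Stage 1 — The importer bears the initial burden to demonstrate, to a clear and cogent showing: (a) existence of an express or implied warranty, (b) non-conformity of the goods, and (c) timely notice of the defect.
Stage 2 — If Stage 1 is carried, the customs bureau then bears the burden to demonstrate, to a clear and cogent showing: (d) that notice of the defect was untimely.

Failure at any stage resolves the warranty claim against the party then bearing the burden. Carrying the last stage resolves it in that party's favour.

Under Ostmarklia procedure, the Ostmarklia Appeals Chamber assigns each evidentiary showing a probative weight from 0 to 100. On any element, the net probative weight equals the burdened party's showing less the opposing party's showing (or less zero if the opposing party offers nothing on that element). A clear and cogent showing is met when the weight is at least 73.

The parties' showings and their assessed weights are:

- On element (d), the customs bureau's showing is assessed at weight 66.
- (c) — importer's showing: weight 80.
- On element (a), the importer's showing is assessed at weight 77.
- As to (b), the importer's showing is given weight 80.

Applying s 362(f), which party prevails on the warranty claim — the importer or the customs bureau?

importer

At Stage 1 the importer must meet a clear and cogent showing (weight is at least 73): on (a) the weight is 77, ≥ 73, so (a) meets the standard; on (b) the weight is 80, which does reach 73, so (b) meets the standard; on (c) the weight is 80, which does reach 73, so (c) meets the standard.
  The importer carries Stage 1; the customs bureau now bears the burden.
At Stage 2 the customs bureau must meet a clear and cogent showing (weight is at least 73): on (d) the weight is 66, which does not reach 73, so (d) does not meet the standard.
  Stage 2 not carried; the customs bureau fails its burden.
So the importer prevails.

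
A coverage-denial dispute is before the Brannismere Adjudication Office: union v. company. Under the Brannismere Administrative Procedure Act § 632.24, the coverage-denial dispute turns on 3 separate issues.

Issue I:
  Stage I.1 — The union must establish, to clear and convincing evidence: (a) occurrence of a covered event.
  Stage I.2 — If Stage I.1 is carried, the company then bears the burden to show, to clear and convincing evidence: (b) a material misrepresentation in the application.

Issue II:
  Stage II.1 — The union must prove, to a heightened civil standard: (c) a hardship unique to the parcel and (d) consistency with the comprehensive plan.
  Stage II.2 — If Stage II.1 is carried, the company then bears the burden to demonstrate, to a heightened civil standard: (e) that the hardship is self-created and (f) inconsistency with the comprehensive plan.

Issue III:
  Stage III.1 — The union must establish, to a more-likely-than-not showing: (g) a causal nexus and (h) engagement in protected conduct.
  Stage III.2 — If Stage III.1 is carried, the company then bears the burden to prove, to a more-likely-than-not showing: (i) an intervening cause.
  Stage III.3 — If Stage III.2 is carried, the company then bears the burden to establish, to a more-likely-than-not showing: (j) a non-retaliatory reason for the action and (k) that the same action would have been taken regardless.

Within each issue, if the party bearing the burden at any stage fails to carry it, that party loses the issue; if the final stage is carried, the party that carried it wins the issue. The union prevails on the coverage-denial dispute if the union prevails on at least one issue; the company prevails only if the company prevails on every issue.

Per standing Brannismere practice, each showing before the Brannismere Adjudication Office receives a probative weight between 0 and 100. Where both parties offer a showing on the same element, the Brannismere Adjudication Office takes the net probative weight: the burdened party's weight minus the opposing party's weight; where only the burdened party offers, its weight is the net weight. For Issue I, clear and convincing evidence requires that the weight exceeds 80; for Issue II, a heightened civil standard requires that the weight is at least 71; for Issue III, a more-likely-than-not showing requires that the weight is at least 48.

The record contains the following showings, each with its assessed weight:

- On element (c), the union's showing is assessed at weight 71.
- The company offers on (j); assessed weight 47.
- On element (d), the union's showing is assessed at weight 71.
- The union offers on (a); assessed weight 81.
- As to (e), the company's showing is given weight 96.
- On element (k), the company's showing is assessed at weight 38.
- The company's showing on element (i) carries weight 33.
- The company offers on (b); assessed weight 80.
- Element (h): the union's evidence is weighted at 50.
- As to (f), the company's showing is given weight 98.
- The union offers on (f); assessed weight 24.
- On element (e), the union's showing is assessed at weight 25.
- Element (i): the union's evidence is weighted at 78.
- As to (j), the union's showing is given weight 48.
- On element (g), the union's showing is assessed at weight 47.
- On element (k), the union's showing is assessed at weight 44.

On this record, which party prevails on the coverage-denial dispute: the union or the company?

— Issue I —
Stage I.1 (union, clear and convincing evidence, weight exceeds 80): (a) 81 > 80 — meets.
  Stage I.1 is satisfied; the onus moves to the company.
Stage I.2 (company, clear and convincing evidence, weight exceeds 80): (b) 80 ≤ 80 — fails.
  Stage I.2 not carried; the company fails its burden.
The analysis ends at Stage I.2; the union prevails on this issue.
— Issue II —
Stage II.1 — burden on union; standard: a heightened civil standard (weight is at least 71).
    (c): 71 ≥ 71 [met]
    (d): 71 ≥ 71 [met]
  Stage II.1 is satisfied; the onus moves to the company.
Stage II.2 — burden on company; standard: a heightened civil standard (weight is at least 71).
    (e): 96 − 25 = 71 ≥ 71 [met]
    (f): 98 − 24 = 74 ≥ 71 [met]
  All elements met at the final stage.
Every stage carried; the company prevails on this issue.
— Issue III —
At Stage III.1 the union must meet a more-likely-than-not showing (weight is at least 48): on (g) the weight is 47, which does not reach 48, so (g) does not meet the standard; on (h) the weight is 50, which does reach 48, so (h) meets the standard.
  Not every element is met, so the union fails to carry Stage III.1.
So the company prevails on this issue.
Per-issue: Issue I → union; Issue II → company; Issue III → company. The union must prevail on at least one issue; overall, the union prevails.

union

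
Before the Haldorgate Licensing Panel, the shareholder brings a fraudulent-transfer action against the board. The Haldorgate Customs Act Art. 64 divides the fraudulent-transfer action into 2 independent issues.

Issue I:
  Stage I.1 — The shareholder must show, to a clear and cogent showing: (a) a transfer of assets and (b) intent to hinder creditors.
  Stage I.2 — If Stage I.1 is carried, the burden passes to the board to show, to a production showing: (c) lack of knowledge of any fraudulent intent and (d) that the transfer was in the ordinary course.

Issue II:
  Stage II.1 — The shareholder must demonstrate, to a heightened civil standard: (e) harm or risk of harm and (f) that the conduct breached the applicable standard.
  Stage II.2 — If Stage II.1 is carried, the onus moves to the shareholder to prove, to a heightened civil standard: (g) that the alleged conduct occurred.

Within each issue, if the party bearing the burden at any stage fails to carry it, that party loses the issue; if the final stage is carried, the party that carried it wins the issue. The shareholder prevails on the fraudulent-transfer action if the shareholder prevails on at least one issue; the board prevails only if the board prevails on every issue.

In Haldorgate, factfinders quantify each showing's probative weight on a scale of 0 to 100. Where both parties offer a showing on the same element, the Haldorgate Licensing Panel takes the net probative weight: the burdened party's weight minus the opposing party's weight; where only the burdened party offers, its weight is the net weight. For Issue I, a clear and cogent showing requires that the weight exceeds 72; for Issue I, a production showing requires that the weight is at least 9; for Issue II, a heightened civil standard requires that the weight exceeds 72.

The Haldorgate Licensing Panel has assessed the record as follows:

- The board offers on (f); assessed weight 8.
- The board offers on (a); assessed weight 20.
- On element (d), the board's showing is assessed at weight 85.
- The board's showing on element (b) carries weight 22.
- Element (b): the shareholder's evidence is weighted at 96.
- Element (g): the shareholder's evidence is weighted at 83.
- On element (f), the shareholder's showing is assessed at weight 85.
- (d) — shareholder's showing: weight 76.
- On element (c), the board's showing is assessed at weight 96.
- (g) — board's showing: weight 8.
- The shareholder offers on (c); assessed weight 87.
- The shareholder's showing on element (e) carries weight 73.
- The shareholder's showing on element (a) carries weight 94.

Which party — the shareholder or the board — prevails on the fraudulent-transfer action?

shareholder

— Issue I —
At Stage I.1 the shareholder must meet a clear and cogent showing (weight exceeds 72): on (a) the weight is 94 less the opposing 20 gives net 74, > 72, so (a) meets the standard; on (b) the weight is 96 less the opposing 22 gives net 74, > 72, so (b) meets the standard.
  All elements met. The burden passes to the board.
At Stage I.2 the board must meet a production showing (weight is at least 9): on (c) the weight is 96 less the opposing 87 gives net 9, which does reach 9, so (c) meets the standard; on (d) the weight is 85 less the opposing 76 gives net 9, ≥ 9, so (d) meets the standard.
  Stage I.2 carried; the final stage is satisfied.
With every stage satisfied, the board prevails on this issue.
— Issue II —
At Stage II.1 the shareholder must meet a heightened civil standard (weight exceeds 72): on (e) the weight is 73, > 72, so (e) meets the standard; on (f) the weight is 85 less the opposing 8 gives net 77, > 72, so (f) meets the standard.
  Stage II.1 is satisfied; the shareholder continues to bear the burden.
At Stage II.2 the shareholder must meet a heightened civil standard (weight exceeds 72): on (g) the weight is 83 less the opposing 8 gives net 75, > 72, so (g) meets the standard.
  All elements met at the final stage.
All stages carried — the shareholder prevails on this issue.
Per-issue: Issue I → board; Issue II → shareholder. The shareholder must prevail on at least one issue; overall, the shareholder prevails.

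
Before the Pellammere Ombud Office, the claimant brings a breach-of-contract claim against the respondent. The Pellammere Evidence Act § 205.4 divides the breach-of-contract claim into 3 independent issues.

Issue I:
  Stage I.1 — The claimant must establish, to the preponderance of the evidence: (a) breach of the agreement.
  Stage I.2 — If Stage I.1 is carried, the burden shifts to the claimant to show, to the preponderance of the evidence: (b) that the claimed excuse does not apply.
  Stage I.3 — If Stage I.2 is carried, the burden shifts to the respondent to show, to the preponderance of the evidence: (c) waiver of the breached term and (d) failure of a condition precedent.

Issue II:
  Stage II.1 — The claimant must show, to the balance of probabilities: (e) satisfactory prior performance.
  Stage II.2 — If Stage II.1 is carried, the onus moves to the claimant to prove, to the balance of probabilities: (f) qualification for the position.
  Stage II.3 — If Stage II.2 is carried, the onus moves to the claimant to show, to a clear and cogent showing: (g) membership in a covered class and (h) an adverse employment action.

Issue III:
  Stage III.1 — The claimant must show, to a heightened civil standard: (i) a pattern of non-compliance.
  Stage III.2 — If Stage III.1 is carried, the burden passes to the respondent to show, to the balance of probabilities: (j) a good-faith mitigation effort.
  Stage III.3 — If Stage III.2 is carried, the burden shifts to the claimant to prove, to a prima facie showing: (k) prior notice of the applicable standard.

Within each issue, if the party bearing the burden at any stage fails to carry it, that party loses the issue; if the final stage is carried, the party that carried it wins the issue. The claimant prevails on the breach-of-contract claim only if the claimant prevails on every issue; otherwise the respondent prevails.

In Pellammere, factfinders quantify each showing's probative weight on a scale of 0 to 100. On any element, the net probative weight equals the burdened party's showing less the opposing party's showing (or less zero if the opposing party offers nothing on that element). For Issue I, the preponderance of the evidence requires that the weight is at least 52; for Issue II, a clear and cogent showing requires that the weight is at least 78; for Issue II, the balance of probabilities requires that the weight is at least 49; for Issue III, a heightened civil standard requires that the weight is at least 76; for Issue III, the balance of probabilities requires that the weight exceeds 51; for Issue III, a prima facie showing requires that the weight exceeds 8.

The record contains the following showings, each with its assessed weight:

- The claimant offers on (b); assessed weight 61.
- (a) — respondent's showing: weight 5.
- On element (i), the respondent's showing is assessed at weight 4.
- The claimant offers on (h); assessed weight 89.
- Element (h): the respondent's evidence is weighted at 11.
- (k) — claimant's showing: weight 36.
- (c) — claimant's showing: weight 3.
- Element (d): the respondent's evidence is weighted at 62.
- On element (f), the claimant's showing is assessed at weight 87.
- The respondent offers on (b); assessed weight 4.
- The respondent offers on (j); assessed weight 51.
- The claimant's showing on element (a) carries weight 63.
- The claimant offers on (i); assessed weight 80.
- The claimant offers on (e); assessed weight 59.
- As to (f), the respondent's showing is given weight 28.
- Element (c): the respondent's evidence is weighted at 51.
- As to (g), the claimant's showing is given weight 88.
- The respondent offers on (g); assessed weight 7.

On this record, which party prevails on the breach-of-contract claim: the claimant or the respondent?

— Issue I —
Stage I.1 — burden on claimant; standard: the preponderance of the evidence (weight is at least 52).
    (a): 63 − 5 = 58 ≥ 52 [met]
  Stage I.1 carried; the burden remains with the claimant.
Stage I.2 — burden on claimant; standard: the preponderance of the evidence (weight is at least 52).
    (b): 61 − 4 = 57 ≥ 52 [met]
  Stage I.2 is satisfied; the onus moves to the respondent.
Stage I.3 — burden on respondent; standard: the preponderance of the evidence (weight is at least 52).
    (c): 51 − 3 = 48 < 52 [not met]
    (d): 62 ≥ 52 [met]
  Not every element is met, so the respondent fails to carry Stage I.3.
The analysis ends at Stage I.3; the claimant prevails on this issue.
— Issue II —
At Stage II.1 the claimant must meet the balance of probabilities (weight is at least 49): on (e) the weight is 59, which does reach 49, so (e) meets the standard.
  Stage II.1 is satisfied; the claimant continues to bear the burden.
At Stage II.2 the claimant must meet the balance of probabilities (weight is at least 49): on (f) the weight is 87 less the opposing 28 gives net 59, which does reach 49, so (f) meets the standard.
  All elements met. The claimant retains the burden for Stage II.3.
At Stage II.3 the claimant must meet a clear and cogent showing (weight is at least 78): on (g) the weight is 88 less the opposing 7 gives net 81, ≥ 78, so (g) meets the standard; on (h) the weight is 89 less the opposing 11 gives net 78, ≥ 78, so (h) meets the standard.
  Stage II.3 carried; the final stage is satisfied.
With every stage satisfied, the claimant prevails on this issue.
— Issue III —
At Stage III.1 the claimant must meet a heightened civil standard (weight is at least 76): on (i) the weight is 80 less the opposing 4 gives net 76, ≥ 76, so (i) meets the standard.
  All elements met. The burden passes to the respondent.
At Stage III.2 the respondent must meet the balance of probabilities (weight exceeds 51): on (j) the weight is 51, ≤ 51, so (j) does not meet the standard.
  Stage III.2 not carried; the respondent fails its burden.
The analysis ends at Stage III.2; the claimant prevails on this issue.
Per-issue: Issue I → claimant; Issue II → claimant; Issue III → claimant. The claimant must prevail on every issue; overall, the claimant prevails.

claimant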